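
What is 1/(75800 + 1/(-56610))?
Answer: 56610/4291037999 ≈ 1.3193e-5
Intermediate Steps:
1/(75800 + 1/(-56610)) = 1/(75800 - 1/56610) = 1/(4291037999/56610) = 56610/4291037999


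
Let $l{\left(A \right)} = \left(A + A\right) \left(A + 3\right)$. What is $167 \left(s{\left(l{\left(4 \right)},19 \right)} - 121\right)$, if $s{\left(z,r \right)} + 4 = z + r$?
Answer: $-8350$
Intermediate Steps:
$l{\left(A \right)} = 2 A \left(3 + A\right)$
$s{\left(z,r \right)} = -4 + r + z$ ($s{\left(z,r \right)} = -4 + \left(z + r\right) = -4 + \left(r + z\right) = -4 + r + z$)
$167 \left(s{\left(l{\left(4 \right)},19 \right)} - 121\right) = 167 \left(\left(-4 + 19 + 2 \cdot 4 \left(3 + 4\right)\right) - 121\right) = 167 \left(\left(-4 + 19 + 2 \cdot 4 \cdot 7\right) - 121\right) = 167 \left(\left(-4 + 19 + 56\right) - 121\right) = 167 \left(71 - 121\right) = 167 \left(-50\right) = -8350$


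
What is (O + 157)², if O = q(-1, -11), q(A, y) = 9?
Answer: 27556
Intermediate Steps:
O = 9
(O + 157)² = (9 + 157)² = 166² = 27556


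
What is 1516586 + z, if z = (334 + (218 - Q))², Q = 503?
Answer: 1518987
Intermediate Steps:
z = 2401 (z = (334 + (218 - 1*503))² = (334 + (218 - 503))² = (334 - 285)² = 49² = 2401)
1516586 + z = 1516586 + 2401 = 1518987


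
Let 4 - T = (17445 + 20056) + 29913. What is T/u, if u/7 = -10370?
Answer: 963/1037 ≈ 0.92864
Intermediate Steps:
u = -72590 (u = 7*(-10370) = -72590)
T = -67410 (T = 4 - ((17445 + 20056) + 29913) = 4 - (37501 + 29913) = 4 - 1*67414 = 4 - 67414 = -67410)
T/u = -67410/(-72590) = -67410*(-1/72590) = 963/1037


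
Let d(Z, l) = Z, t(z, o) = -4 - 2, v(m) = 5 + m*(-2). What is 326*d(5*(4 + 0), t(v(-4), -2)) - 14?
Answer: 6506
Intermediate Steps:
v(m) = 5 - 2*m
t(z, o) = -6
326*d(5*(4 + 0), t(v(-4), -2)) - 14 = 326*(5*(4 + 0)) - 14 = 326*(5*4) - 14 = 326*20 - 14 = 6520 - 14 = 6506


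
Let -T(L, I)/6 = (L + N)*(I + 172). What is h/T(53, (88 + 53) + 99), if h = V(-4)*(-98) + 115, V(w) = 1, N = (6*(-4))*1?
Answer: -17/71688 ≈ -0.00023714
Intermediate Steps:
N = -24 (N = -24*1 = -24)
h = 17 (h = 1*(-98) + 115 = -98 + 115 = 17)
T(L, I) = -6*(-24 + L)*(172 + I) (T(L, I) = -6*(L - 24)*(I + 172) = -6*(-24 + L)*(172 + I))
h/T(53, (88 + 53) + 99) = 17/(24768 - 1032*53 + 144*((88 + 53) + 99) - 6*((88 + 53) + 99)*53) = 17/(24768 - 54696 + 144*(141 + 99) - 6*(141 + 99)*53) = 17/(24768 - 54696 + 144*240 - 6*240*53) = 17/(24768 - 54696 + 34560 - 76320) = 17/(-71688) = 17*(-1/71688) = -17/71688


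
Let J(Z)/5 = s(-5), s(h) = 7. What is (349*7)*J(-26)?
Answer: 85505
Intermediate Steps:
J(Z) = 35 (J(Z) = 5*7 = 35)
(349*7)*J(-26) = (349*7)*35 = 2443*35 = 85505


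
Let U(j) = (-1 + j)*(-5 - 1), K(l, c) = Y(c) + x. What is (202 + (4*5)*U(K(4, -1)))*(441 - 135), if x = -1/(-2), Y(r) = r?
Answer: 116892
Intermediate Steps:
x = ½ (x = -1*(-½) = ½ ≈ 0.50000)
K(l, c) = ½ + c (K(l, c) = c + ½ = ½ + c)
U(j) = 6 - 6*j (U(j) = (-1 + j)*(-6) = 6 - 6*j)
(202 + (4*5)*U(K(4, -1)))*(441 - 135) = (202 + (4*5)*(6 - 6*(½ - 1)))*(441 - 135) = (202 + 20*(6 - 6*(-½)))*306 = (202 + 20*(6 + 3))*306 = (202 + 20*9)*306 = (202 + 180)*306 = 382*306 = 116892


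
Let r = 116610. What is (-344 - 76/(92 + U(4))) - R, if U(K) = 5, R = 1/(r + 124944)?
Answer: -8078532073/23430738 ≈ -344.78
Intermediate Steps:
R = 1/241554 (R = 1/(116610 + 124944) = 1/241554 ≈ 4.1399e-6)
(-344 - 76/(92 + U(4))) - R = (-344 - 76/(92 + 5)) - 1*1/241554 = (-344 - 76/97) - 1/241554 = -33444/97 - 1/241554 = -8078532073/23430738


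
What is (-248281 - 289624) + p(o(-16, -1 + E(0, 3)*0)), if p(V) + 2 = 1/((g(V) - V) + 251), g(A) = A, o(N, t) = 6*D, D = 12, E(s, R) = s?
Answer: -135014656/251 ≈ -5.3791e+5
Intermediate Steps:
o(N, t) = 72 (o(N, t) = 6*12 = 72)
p(V) = -501/251 (p(V) = -2 + 1/((V - V) + 251) = -2 + 1/(0 + 251) = -2 + 1/251 = -501/251)
(-248281 - 289624) + p(o(-16, -1 + E(0, 3)*0)) = (-248281 - 289624) - 501/251 = -537905 - 501/251 = -135014656/251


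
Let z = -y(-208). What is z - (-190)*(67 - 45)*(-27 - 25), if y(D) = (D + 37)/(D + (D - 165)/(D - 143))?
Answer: -15788003621/72635 ≈ -2.1736e+5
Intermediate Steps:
y(D) = (37 + D)/(D + (-165 + D)/(-143 + D))
z = -60021/72635 (z = -(5291 - 1*(-208)**2 + 106*(-208))/(165 - 1*(-208)**2 + 142*(-208)) = -(5291 - 1*43264 - 22048)/(165 - 1*43264 - 29536) = -(5291 - 43264 - 22048)/(165 - 43264 - 29536) = -(-60021)/(-72635) = -(-1)*(-60021)/72635 = -1*60021/72635 = -60021/72635 ≈ -0.82634)
z - (-190)*(67 - 45)*(-27 - 25) = -60021/72635 - (-190)*(67 - 45)*(-27 - 25) = -60021/72635 - (-190)*22*(-52) = -60021/72635 - (-190)*(-1144) = -60021/72635 - 1*217360 = -60021/72635 - 217360 = -15788003621/72635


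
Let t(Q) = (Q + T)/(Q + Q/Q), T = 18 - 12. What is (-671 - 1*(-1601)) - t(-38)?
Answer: 34378/37 ≈ 929.13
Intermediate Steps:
T = 6
t(Q) = (6 + Q)/(1 + Q) (t(Q) = (Q + 6)/(Q + Q/Q) = (6 + Q)/(Q + 1) = (6 + Q)/(1 + Q))
(-671 - 1*(-1601)) - t(-38) = (-671 - 1*(-1601)) - (6 - 38)/(1 - 38) = (-671 + 1601) - (-32)/(-37) = 930 - (-1)*(-32)/37 = 930 - 1*32/37 = 930 - 32/37 = 34378/37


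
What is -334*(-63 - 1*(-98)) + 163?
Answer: -11527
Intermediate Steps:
-334*(-63 - 1*(-98)) + 163 = -334*(-63 + 98) + 163 = -334*35 + 163 = -11690 + 163 = -11527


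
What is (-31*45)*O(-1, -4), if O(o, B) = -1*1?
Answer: 1395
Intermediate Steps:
O(o, B) = -1
(-31*45)*O(-1, -4) = -31*45*(-1) = -1395*(-1) = 1395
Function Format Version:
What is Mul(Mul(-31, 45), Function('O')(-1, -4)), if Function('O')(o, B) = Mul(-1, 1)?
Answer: 1395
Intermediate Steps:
Function('O')(o, B) = -1
Mul(Mul(-31, 45), Function('O')(-1, -4)) = Mul(Mul(-31, 45), -1) = Mul(-1395, -1) = 1395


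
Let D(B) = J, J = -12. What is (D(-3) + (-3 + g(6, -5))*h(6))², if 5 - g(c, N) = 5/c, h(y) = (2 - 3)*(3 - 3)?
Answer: 144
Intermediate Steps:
h(y) = 0 (h(y) = -1*0 = 0)
D(B) = -12
g(c, N) = 5 - 5/c
(D(-3) + (-3 + g(6, -5))*h(6))² = (-12 + (-3 + (5 - 5/6))*0)² = (-12 + (-3 + (5 - 5*⅙))*0)² = (-12 + (-3 + (5 - ⅚))*0)² = (-12 + (-3 + 25/6)*0)² = (-12 + (7/6)*0)² = (-12 + 0)² = (-12)² = 144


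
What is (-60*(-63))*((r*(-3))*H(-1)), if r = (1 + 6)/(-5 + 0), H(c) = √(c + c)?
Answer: 15876*I*√2 ≈ 22452.0*I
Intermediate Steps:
H(c) = √2*√c (H(c) = √(2*c) = √2*√c)
r = -7/5 (r = 7/(-5) = 7*(-⅕) = -7/5 ≈ -1.4000)
(-60*(-63))*((r*(-3))*H(-1)) = (-60*(-63))*((-7/5*(-3))*(√2*√(-1))) = 3780*(21*(√2*I)/5) = 3780*(21*(I*√2)/5) = 3780*(21*I*√2/5) = 15876*I*√2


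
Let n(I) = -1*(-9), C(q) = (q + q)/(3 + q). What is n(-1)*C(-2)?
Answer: -36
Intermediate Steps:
C(q) = 2*q/(3 + q) (C(q) = (2*q)/(3 + q) = 2*q/(3 + q))
n(I) = 9
n(-1)*C(-2) = 9*(2*(-2)/(3 - 2)) = 9*(2*(-2)/1) = 9*(2*(-2)*1) = 9*(-4) = -36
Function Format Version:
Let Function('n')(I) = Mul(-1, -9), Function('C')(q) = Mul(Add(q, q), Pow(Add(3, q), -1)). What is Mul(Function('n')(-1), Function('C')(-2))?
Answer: -36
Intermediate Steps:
Function('C')(q) = Mul(2, q, Pow(Add(3, q), -1)) (Function('C')(q) = Mul(Mul(2, q), Pow(Add(3, q), -1)) = Mul(2, q, Pow(Add(3, q), -1)))
Function('n')(I) = 9
Mul(Function('n')(-1), Function('C')(-2)) = Mul(9, Mul(2, -2, Pow(Add(3, -2), -1))) = Mul(9, Mul(2, -2, Pow(1, -1))) = Mul(9, Mul(2, -2, 1)) = Mul(9, -4) = -36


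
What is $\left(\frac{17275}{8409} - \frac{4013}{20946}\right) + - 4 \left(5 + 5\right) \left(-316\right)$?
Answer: $\frac{742224469931}{58711638} \approx 12642.0$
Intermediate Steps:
$\left(\frac{17275}{8409} - \frac{4013}{20946}\right) + - 4 \left(5 + 5\right) \left(-316\right) = \left(17275 \cdot \frac{1}{8409} - \frac{4013}{20946}\right) + \left(-4\right) 10 \left(-316\right) = \left(\frac{17275}{8409} - \frac{4013}{20946}\right) - -12640 = \frac{109365611}{58711638} + 12640 = \frac{742224469931}{58711638}$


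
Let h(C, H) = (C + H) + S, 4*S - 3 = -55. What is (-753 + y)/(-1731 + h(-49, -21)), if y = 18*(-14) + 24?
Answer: 981/1814 ≈ 0.54079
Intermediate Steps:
S = -13 (S = ¾ + (¼)*(-55) = ¾ - 55/4 = -13)
h(C, H) = -13 + C + H (h(C, H) = (C + H) - 13 = -13 + C + H)
y = -228 (y = -252 + 24 = -228)
(-753 + y)/(-1731 + h(-49, -21)) = (-753 - 228)/(-1731 + (-13 - 49 - 21)) = -981/(-1731 - 83) = -981/(-1814) = -981*(-1/1814) = 981/1814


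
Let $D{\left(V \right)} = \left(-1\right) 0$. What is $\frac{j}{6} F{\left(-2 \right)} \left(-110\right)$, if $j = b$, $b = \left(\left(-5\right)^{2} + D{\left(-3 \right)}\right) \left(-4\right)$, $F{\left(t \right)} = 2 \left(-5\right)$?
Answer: $- \frac{55000}{3} \approx -18333.0$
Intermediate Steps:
$F{\left(t \right)} = -10$
$D{\left(V \right)} = 0$
$b = -100$ ($b = \left(\left(-5\right)^{2} + 0\right) \left(-4\right) = \left(25 + 0\right) \left(-4\right) = 25 \left(-4\right) = -100$)
$j = -100$
$\frac{j}{6} F{\left(-2 \right)} \left(-110\right) = - \frac{100}{6} \left(-10\right) \left(-110\right) = \left(-100\right) \frac{1}{6} \left(-10\right) \left(-110\right) = \left(- \frac{50}{3}\right) \left(-10\right) \left(-110\right) = \frac{500}{3} \left(-110\right) = - \frac{55000}{3}$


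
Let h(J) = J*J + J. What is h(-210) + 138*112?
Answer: 59346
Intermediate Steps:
h(J) = J + J**2 (h(J) = J**2 + J = J + J**2)
h(-210) + 138*112 = -210*(1 - 210) + 138*112 = -210*(-209) + 15456 = 43890 + 15456 = 59346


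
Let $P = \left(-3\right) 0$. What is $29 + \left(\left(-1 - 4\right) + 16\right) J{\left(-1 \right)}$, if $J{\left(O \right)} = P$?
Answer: $29$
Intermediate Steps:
$P = 0$
$J{\left(O \right)} = 0$
$29 + \left(\left(-1 - 4\right) + 16\right) J{\left(-1 \right)} = 29 + \left(\left(-1 - 4\right) + 16\right) 0 = 29 + \left(-5 + 16\right) 0 = 29 + 11 \cdot 0 = 29 + 0 = 29$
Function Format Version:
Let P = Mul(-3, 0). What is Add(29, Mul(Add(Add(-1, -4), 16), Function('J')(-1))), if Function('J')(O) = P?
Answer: 29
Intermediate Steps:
P = 0
Function('J')(O) = 0
Add(29, Mul(Add(Add(-1, -4), 16), Function('J')(-1))) = Add(29, Mul(Add(Add(-1, -4), 16), 0)) = Add(29, Mul(Add(-5, 16), 0)) = Add(29, Mul(11, 0)) = Add(29, 0) = 29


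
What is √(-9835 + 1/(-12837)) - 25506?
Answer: -25506 + 2*I*√405173897238/12837 ≈ -25506.0 + 99.172*I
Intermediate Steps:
√(-9835 + 1/(-12837)) - 25506 = √(-9835 - 1/12837) - 25506 = √(-126251896/12837) - 25506 = 2*I*√405173897238/12837 - 25506 = -25506 + 2*I*√405173897238/12837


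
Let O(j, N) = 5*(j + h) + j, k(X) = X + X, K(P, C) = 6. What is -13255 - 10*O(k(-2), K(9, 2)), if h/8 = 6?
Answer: -15415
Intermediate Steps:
h = 48 (h = 8*6 = 48)
k(X) = 2*X
O(j, N) = 240 + 6*j (O(j, N) = 5*(j + 48) + j = 5*(48 + j) + j = (240 + 5*j) + j = 240 + 6*j)
-13255 - 10*O(k(-2), K(9, 2)) = -13255 - 10*(240 + 6*(2*(-2))) = -13255 - 10*(240 + 6*(-4)) = -13255 - 10*(240 - 24) = -13255 - 10*216 = -13255 - 2160 = -15415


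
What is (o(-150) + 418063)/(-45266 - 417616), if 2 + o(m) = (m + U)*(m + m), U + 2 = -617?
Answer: -648761/462882 ≈ -1.4016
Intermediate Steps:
U = -619 (U = -2 - 617 = -619)
o(m) = -2 + 2*m*(-619 + m) (o(m) = -2 + (m - 619)*(m + m) = -2 + (-619 + m)*(2*m) = -2 + 2*m*(-619 + m))
(o(-150) + 418063)/(-45266 - 417616) = ((-2 - 1238*(-150) + 2*(-150)**2) + 418063)/(-45266 - 417616) = ((-2 + 185700 + 2*22500) + 418063)/(-462882) = ((-2 + 185700 + 45000) + 418063)*(-1/462882) = (230698 + 418063)*(-1/462882) = 648761*(-1/462882) = -648761/462882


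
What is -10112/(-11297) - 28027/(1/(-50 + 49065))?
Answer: -196445306787/143 ≈ -1.3737e+9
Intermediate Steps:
-10112/(-11297) - 28027/(1/(-50 + 49065)) = -10112*(-1/11297) - 28027/(1/49015) = 128/143 - 28027/1/49015 = 128/143 - 28027*49015 = 128/143 - 1373743405 = -196445306787/143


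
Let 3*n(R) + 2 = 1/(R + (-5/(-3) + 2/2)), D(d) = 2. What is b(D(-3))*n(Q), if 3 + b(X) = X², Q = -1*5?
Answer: -17/21 ≈ -0.80952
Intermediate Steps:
Q = -5
b(X) = -3 + X²
n(R) = -⅔ + 1/(3*(8/3 + R)) (n(R) = -⅔ + 1/(3*(R + (-5/(-3) + 2/2))) = -⅔ + 1/(3*(R + (-5*(-⅓) + 2*(½)))) = -⅔ + 1/(3*(R + (5/3 + 1))) = -⅔ + 1/(3*(R + 8/3)) = -⅔ + 1/(3*(8/3 + R)))
b(D(-3))*n(Q) = (-3 + 2²)*((-13 - 6*(-5))/(3*(8 + 3*(-5)))) = (-3 + 4)*((-13 + 30)/(3*(8 - 15))) = 1*((⅓)*17/(-7)) = 1*((⅓)*(-⅐)*17) = 1*(-17/21) = -17/21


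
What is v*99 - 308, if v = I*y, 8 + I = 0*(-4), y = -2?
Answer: 1276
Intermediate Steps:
I = -8 (I = -8 + 0*(-4) = -8 + 0 = -8)
v = 16 (v = -8*(-2) = 16)
v*99 - 308 = 16*99 - 308 = 1584 - 308 = 1276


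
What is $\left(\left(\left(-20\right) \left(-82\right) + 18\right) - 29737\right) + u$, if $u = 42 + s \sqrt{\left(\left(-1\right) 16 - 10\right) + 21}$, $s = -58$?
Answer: $-28037 - 58 i \sqrt{5} \approx -28037.0 - 129.69 i$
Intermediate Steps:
$u = 42 - 58 i \sqrt{5}$ ($u = 42 - 58 \sqrt{\left(\left(-1\right) 16 - 10\right) + 21} = 42 - 58 \sqrt{\left(-16 - 10\right) + 21} = 42 - 58 \sqrt{-26 + 21} = 42 - 58 \sqrt{-5} = 42 - 58 i \sqrt{5} \approx 42.0 - 129.69 i$)
$\left(\left(\left(-20\right) \left(-82\right) + 18\right) - 29737\right) + u = \left(\left(\left(-20\right) \left(-82\right) + 18\right) - 29737\right) + \left(42 - 58 i \sqrt{5}\right) = \left(\left(1640 + 18\right) - 29737\right) + \left(42 - 58 i \sqrt{5}\right) = \left(1658 - 29737\right) + \left(42 - 58 i \sqrt{5}\right) = -28079 + \left(42 - 58 i \sqrt{5}\right) = -28037 - 58 i \sqrt{5}$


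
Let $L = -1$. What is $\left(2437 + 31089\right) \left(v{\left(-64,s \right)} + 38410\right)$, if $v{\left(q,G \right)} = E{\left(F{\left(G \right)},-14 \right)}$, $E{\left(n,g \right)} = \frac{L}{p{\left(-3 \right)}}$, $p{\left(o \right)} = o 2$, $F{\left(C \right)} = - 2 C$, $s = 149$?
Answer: $\frac{3863217743}{3} \approx 1.2877 \cdot 10^{9}$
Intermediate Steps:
$p{\left(o \right)} = 2 o$
$E{\left(n,g \right)} = \frac{1}{6}$ ($E{\left(n,g \right)} = - \frac{1}{2 \left(-3\right)} = - \frac{1}{-6} = \left(-1\right) \left(- \frac{1}{6}\right) = \frac{1}{6}$)
$v{\left(q,G \right)} = \frac{1}{6}$
$\left(2437 + 31089\right) \left(v{\left(-64,s \right)} + 38410\right) = \left(2437 + 31089\right) \left(\frac{1}{6} + 38410\right) = 33526 \cdot \frac{230461}{6} = \frac{3863217743}{3}$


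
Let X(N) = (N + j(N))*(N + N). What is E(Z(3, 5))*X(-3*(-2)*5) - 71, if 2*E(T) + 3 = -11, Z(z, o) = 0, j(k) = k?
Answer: -25271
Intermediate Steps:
E(T) = -7 (E(T) = -3/2 + (½)*(-11) = -3/2 - 11/2 = -7)
X(N) = 4*N² (X(N) = (N + N)*(N + N) = (2*N)*(2*N) = 4*N²)
E(Z(3, 5))*X(-3*(-2)*5) - 71 = -28*(-3*(-2)*5)² - 71 = -28*(6*5)² - 71 = -28*30² - 71 = -28*900 - 71 = -7*3600 - 71 = -25200 - 71 = -25271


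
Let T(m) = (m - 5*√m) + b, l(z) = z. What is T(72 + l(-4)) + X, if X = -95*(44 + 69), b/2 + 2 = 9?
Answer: -10653 - 10*√17 ≈ -10694.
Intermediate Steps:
b = 14 (b = -4 + 2*9 = -4 + 18 = 14)
X = -10735 (X = -95*113 = -10735)
T(m) = 14 + m - 5*√m (T(m) = (m - 5*√m) + 14 = 14 + m - 5*√m)
T(72 + l(-4)) + X = (14 + (72 - 4) - 5*√(72 - 4)) - 10735 = (14 + 68 - 10*√17) - 10735 = (82 - 10*√17) - 10735 = -10653 - 10*√17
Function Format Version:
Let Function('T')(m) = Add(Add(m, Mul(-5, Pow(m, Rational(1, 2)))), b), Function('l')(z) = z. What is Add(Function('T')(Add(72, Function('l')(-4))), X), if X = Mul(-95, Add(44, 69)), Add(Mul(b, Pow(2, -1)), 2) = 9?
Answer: Add(-10653, Mul(-10, Pow(17, Rational(1, 2)))) ≈ -10694.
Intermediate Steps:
b = 14 (b = Add(-4, Mul(2, 9)) = Add(-4, 18) = 14)
X = -10735 (X = Mul(-95, 113) = -10735)
Function('T')(m) = Add(14, m, Mul(-5, Pow(m, Rational(1, 2)))) (Function('T')(m) = Add(Add(m, Mul(-5, Pow(m, Rational(1, 2)))), 14) = Add(14, m, Mul(-5, Pow(m, Rational(1, 2)))))
Add(Function('T')(Add(72, Function('l')(-4))), X) = Add(Add(14, Add(72, -4), Mul(-5, Pow(Add(72, -4), Rational(1, 2)))), -10735) = Add(Add(14, 68, Mul(-5, Pow(68, Rational(1, 2)))), -10735) = Add(Add(14, 68, Mul(-5, Mul(2, Pow(17, Rational(1, 2))))), -10735) = Add(Add(14, 68, Mul(-10, Pow(17, Rational(1, 2)))), -10735) = Add(Add(82, Mul(-10, Pow(17, Rational(1, 2)))), -10735) = Add(-10653, Mul(-10, Pow(17, Rational(1, 2))))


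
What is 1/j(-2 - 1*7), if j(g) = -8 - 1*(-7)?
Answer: -1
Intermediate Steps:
j(g) = -1 (j(g) = -8 + 7 = -1)
1/j(-2 - 1*7) = 1/(-1) = -1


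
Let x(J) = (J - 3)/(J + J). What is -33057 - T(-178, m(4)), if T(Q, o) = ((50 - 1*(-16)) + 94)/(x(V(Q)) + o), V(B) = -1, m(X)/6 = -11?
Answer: -66109/2 ≈ -33055.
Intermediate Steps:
m(X) = -66 (m(X) = 6*(-11) = -66)
x(J) = (-3 + J)/(2*J) (x(J) = (-3 + J)/((2*J)) = (-3 + J)*(1/(2*J)) = (-3 + J)/(2*J))
T(Q, o) = 160/(2 + o) (T(Q, o) = ((50 - 1*(-16)) + 94)/((½)*(-3 - 1)/(-1) + o) = ((50 + 16) + 94)/((½)*(-1)*(-4) + o) = (66 + 94)/(2 + o) = 160/(2 + o))
-33057 - T(-178, m(4)) = -33057 - 160/(2 - 66) = -33057 - 160/(-64) = -33057 - 160*(-1)/64 = -33057 - 1*(-5/2) = -33057 + 5/2 = -66109/2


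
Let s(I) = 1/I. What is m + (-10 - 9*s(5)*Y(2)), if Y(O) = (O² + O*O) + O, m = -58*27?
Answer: -1594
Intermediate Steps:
m = -1566
Y(O) = O + 2*O² (Y(O) = (O² + O²) + O = 2*O² + O = O + 2*O²)
m + (-10 - 9*s(5)*Y(2)) = -1566 + (-10 - 9*2*(1 + 2*2)/5) = -1566 + (-10 - 9*2*(1 + 4)/5) = -1566 + (-10 - 9*2*5/5) = -1566 + (-10 - 9*10/5) = -1566 + (-10 - 9*2) = -1566 + (-10 - 18) = -1566 - 28 = -1594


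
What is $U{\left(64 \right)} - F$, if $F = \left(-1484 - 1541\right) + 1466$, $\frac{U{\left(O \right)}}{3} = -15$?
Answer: $1514$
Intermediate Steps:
$U{\left(O \right)} = -45$ ($U{\left(O \right)} = 3 \left(-15\right) = -45$)
$F = -1559$ ($F = -3025 + 1466 = -1559$)
$U{\left(64 \right)} - F = -45 - -1559 = -45 + 1559 = 1514$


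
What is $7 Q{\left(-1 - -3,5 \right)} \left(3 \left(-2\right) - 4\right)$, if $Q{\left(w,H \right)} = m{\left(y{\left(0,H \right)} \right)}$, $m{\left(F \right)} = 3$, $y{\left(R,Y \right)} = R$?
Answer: $-210$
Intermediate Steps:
$Q{\left(w,H \right)} = 3$
$7 Q{\left(-1 - -3,5 \right)} \left(3 \left(-2\right) - 4\right) = 7 \cdot 3 \left(3 \left(-2\right) - 4\right) = 21 \left(-6 - 4\right) = 21 \left(-10\right) = -210$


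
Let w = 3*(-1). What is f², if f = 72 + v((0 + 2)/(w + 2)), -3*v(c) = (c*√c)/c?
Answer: (216 - I*√2)²/9 ≈ 5183.8 - 67.882*I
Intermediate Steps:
w = -3
v(c) = -√c/3 (v(c) = -c*√c/(3*c) = -c^(3/2)/(3*c) = -√c/3)
f = 72 - I*√2/3 (f = 72 - I*√(0 + 2)/3 = 72 - I*√2/3 ≈ 72.0 - 0.4714*I)
f² = (72 - I*√2/3)²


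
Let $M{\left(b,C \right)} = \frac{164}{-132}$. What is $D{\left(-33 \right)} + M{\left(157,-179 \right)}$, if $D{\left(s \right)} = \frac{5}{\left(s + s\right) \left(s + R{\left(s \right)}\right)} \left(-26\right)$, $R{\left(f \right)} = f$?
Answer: $- \frac{2771}{2178} \approx -1.2723$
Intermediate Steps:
$M{\left(b,C \right)} = - \frac{41}{33}$ ($M{\left(b,C \right)} = 164 \left(- \frac{1}{132}\right) = - \frac{41}{33}$)
$D{\left(s \right)} = - \frac{65}{2 s^{2}}$ ($D{\left(s \right)} = \frac{5}{\left(s + s\right) \left(s + s\right)} \left(-26\right) = \frac{5}{2 s 2 s} \left(-26\right) = \frac{5}{4 s^{2}} \left(-26\right) = - \frac{65}{2 s^{2}}$)
$D{\left(-33 \right)} + M{\left(157,-179 \right)} = - \frac{65}{2 \cdot 1089} - \frac{41}{33} = \left(- \frac{65}{2}\right) \frac{1}{1089} - \frac{41}{33} = - \frac{65}{2178} - \frac{41}{33} = - \frac{2771}{2178}$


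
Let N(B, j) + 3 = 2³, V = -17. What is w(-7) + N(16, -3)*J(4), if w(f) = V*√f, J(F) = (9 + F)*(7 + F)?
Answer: 715 - 17*I*√7 ≈ 715.0 - 44.978*I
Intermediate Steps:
N(B, j) = 5 (N(B, j) = -3 + 2³ = -3 + 8 = 5)
J(F) = (7 + F)*(9 + F)
w(f) = -17*√f
w(-7) + N(16, -3)*J(4) = -17*I*√7 + 5*(63 + 4² + 16*4) = -17*I*√7 + 5*(63 + 16 + 64) = -17*I*√7 + 5*143 = -17*I*√7 + 715 = 715 - 17*I*√7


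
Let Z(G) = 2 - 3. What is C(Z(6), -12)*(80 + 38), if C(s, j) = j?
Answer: -1416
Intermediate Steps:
Z(G) = -1
C(Z(6), -12)*(80 + 38) = -12*(80 + 38) = -12*118 = -1416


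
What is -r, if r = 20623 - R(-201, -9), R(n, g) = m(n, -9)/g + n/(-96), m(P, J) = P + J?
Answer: -1977367/96 ≈ -20598.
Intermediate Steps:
m(P, J) = J + P
R(n, g) = -n/96 + (-9 + n)/g (R(n, g) = (-9 + n)/g + n/(-96) = (-9 + n)/g + n*(-1/96) = (-9 + n)/g - n/96 = -n/96 + (-9 + n)/g)
r = 1977367/96 (r = 20623 - (-9 - 201 - 1/96*(-9)*(-201))/(-9) = 20623 - (-1)*(-9 - 201 - 603/32)/9 = 20623 - (-1)*(-7323)/(9*32) = 20623 - 1*2441/96 = 20623 - 2441/96 = 1977367/96 ≈ 20598.)
-r = -1*1977367/96 = -1977367/96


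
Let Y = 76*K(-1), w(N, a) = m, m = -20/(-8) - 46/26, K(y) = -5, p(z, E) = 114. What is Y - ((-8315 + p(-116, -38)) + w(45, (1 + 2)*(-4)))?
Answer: 203327/26 ≈ 7820.3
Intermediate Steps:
m = 19/26 (m = -20*(-⅛) - 46*1/26 = 5/2 - 23/13 = 19/26 ≈ 0.73077)
w(N, a) = 19/26
Y = -380 (Y = 76*(-5) = -380)
Y - ((-8315 + p(-116, -38)) + w(45, (1 + 2)*(-4))) = -380 - ((-8315 + 114) + 19/26) = -380 - (-8201 + 19/26) = -380 - 1*(-213207/26) = -380 + 213207/26 = 203327/26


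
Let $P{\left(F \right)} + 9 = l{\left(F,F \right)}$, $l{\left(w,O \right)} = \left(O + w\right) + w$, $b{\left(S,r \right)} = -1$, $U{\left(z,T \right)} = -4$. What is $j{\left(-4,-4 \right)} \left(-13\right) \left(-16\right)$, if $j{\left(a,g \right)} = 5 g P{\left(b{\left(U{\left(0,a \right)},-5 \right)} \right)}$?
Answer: $49920$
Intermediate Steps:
$l{\left(w,O \right)} = O + 2 w$
$P{\left(F \right)} = -9 + 3 F$ ($P{\left(F \right)} = -9 + \left(F + 2 F\right) = -9 + 3 F$)
$j{\left(a,g \right)} = - 60 g$ ($j{\left(a,g \right)} = 5 g \left(-9 + 3 \left(-1\right)\right) = 5 g \left(-9 - 3\right) = 5 g \left(-12\right) = - 60 g$)
$j{\left(-4,-4 \right)} \left(-13\right) \left(-16\right) = \left(-60\right) \left(-4\right) \left(-13\right) \left(-16\right) = 240 \left(-13\right) \left(-16\right) = \left(-3120\right) \left(-16\right) = 49920$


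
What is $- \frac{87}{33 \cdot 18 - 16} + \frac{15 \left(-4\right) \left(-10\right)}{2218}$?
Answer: $\frac{76917}{641002} \approx 0.11999$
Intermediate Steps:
$- \frac{87}{33 \cdot 18 - 16} + \frac{15 \left(-4\right) \left(-10\right)}{2218} = - \frac{87}{594 - 16} + \left(-60\right) \left(-10\right) \frac{1}{2218} = - \frac{87}{578} + 600 \cdot \frac{1}{2218} = \left(-87\right) \frac{1}{578} + \frac{300}{1109} = - \frac{87}{578} + \frac{300}{1109} = \frac{76917}{641002}$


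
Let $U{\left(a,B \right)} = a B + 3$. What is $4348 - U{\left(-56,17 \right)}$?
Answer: $5297$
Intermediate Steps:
$U{\left(a,B \right)} = 3 + B a$ ($U{\left(a,B \right)} = B a + 3 = 3 + B a$)
$4348 - U{\left(-56,17 \right)} = 4348 - \left(3 + 17 \left(-56\right)\right) = 4348 - \left(3 - 952\right) = 4348 - -949 = 4348 + 949 = 5297$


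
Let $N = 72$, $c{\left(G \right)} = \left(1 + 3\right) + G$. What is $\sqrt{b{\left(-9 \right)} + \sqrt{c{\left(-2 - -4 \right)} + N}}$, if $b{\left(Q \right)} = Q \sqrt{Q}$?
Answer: $\sqrt{\sqrt{78} - 27 i} \approx 4.3151 - 3.1286 i$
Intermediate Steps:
$b{\left(Q \right)} = Q^{\frac{3}{2}}$
$c{\left(G \right)} = 4 + G$
$\sqrt{b{\left(-9 \right)} + \sqrt{c{\left(-2 - -4 \right)} + N}} = \sqrt{\left(-9\right)^{\frac{3}{2}} + \sqrt{\left(4 - -2\right) + 72}} = \sqrt{- 27 i + \sqrt{\left(4 + \left(-2 + 4\right)\right) + 72}} = \sqrt{- 27 i + \sqrt{\left(4 + 2\right) + 72}} = \sqrt{- 27 i + \sqrt{6 + 72}} = \sqrt{- 27 i + \sqrt{78}} = \sqrt{\sqrt{78} - 27 i}$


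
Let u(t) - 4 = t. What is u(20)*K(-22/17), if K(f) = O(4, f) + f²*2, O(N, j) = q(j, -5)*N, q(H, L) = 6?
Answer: 189696/289 ≈ 656.39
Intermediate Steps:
O(N, j) = 6*N
u(t) = 4 + t
K(f) = 24 + 2*f² (K(f) = 6*4 + f²*2 = 24 + 2*f²)
u(20)*K(-22/17) = (4 + 20)*(24 + 2*(-22/17)²) = 24*(24 + 2*(-22*1/17)²) = 24*(24 + 2*(-22/17)²) = 24*(24 + 2*(484/289)) = 24*(24 + 968/289) = 24*(7904/289) = 189696/289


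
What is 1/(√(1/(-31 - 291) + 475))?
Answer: √49249578/152949 ≈ 0.045883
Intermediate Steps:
1/(√(1/(-31 - 291) + 475)) = 1/(√(1/(-322) + 475)) = 1/(√(-1/322 + 475)) = 1/(√(152949/322)) = 1/(√49249578/322) = √49249578/152949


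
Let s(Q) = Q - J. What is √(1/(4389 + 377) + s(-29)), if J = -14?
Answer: I*√340716574/4766 ≈ 3.873*I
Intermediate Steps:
s(Q) = 14 + Q (s(Q) = Q - 1*(-14) = Q + 14 = 14 + Q)
√(1/(4389 + 377) + s(-29)) = √(1/(4389 + 377) + (14 - 29)) = √(1/4766 - 15) = √(-71489/4766) = I*√340716574/4766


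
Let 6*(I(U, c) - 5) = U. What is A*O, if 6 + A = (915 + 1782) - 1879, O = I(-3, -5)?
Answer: 3654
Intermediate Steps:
I(U, c) = 5 + U/6
O = 9/2 (O = 5 + (⅙)*(-3) = 5 - ½ = 9/2 ≈ 4.5000)
A = 812 (A = -6 + ((915 + 1782) - 1879) = -6 + (2697 - 1879) = -6 + 818 = 812)
A*O = 812*(9/2) = 3654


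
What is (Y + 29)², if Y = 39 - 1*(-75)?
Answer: 20449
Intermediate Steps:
Y = 114 (Y = 39 + 75 = 114)
(Y + 29)² = (114 + 29)² = 143² = 20449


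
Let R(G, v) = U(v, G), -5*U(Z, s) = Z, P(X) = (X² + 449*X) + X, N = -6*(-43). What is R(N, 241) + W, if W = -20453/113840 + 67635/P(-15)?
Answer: -193938993/3301360 ≈ -58.745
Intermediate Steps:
N = 258
P(X) = X² + 450*X
U(Z, s) = -Z/5
R(G, v) = -v/5
W = -34813441/3301360 (W = -20453/113840 + 67635/((-15*(450 - 15))) = -20453*1/113840 + 67635/((-15*435)) = -20453/113840 + 67635/(-6525) = -20453/113840 + 67635*(-1/6525) = -20453/113840 - 1503/145 = -34813441/3301360 ≈ -10.545)
R(N, 241) + W = -⅕*241 - 34813441/3301360 = -241/5 - 34813441/3301360 = -193938993/3301360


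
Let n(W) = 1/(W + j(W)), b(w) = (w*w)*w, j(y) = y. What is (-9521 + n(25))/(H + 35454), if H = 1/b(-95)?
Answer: -16326100455/60794746498 ≈ -0.26854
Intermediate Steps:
b(w) = w³ (b(w) = w²*w = w³)
n(W) = 1/(2*W) (n(W) = 1/(W + W) = 1/(2*W))
H = -1/857375 (H = 1/((-95)³) = 1/(-857375) = -1/857375 ≈ -1.1664e-6)
(-9521 + n(25))/(H + 35454) = (-9521 + (½)/25)/(-1/857375 + 35454) = (-9521 + (½)*(1/25))/(30397373249/857375) = (-9521 + 1/50)*(857375/30397373249) = -476049/50*857375/30397373249 = -16326100455/60794746498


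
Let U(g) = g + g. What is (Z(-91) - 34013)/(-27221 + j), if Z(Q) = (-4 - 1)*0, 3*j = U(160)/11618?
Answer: 84677793/67768601 ≈ 1.2495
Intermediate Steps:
U(g) = 2*g
j = 160/17427 (j = ((2*160)/11618)/3 = (320*(1/11618))/3 = (1/3)*(160/5809) = 160/17427 ≈ 0.0091812)
Z(Q) = 0 (Z(Q) = -5*0 = 0)
(Z(-91) - 34013)/(-27221 + j) = (0 - 34013)/(-27221 + 160/17427) = -34013/(-474380207/17427) = -34013*(-17427/474380207) = 84677793/67768601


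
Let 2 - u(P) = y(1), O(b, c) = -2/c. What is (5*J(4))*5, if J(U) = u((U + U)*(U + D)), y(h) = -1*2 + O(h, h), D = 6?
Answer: 150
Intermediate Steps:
y(h) = -2 - 2/h (y(h) = -1*2 - 2/h = -2 - 2/h)
u(P) = 6 (u(P) = 2 - (-2 - 2/1) = 2 - (-2 - 2*1) = 2 - (-2 - 2) = 2 - 1*(-4) = 2 + 4 = 6)
J(U) = 6
(5*J(4))*5 = (5*6)*5 = 30*5 = 150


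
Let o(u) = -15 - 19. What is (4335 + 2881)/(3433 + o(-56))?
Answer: 656/309 ≈ 2.1230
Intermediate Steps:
o(u) = -34
(4335 + 2881)/(3433 + o(-56)) = (4335 + 2881)/(3433 - 34) = 7216/3399 = 7216*(1/3399) = 656/309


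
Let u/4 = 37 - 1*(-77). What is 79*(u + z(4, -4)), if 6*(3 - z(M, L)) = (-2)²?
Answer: 108625/3 ≈ 36208.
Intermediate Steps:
z(M, L) = 7/3 (z(M, L) = 3 - ⅙*(-2)² = 3 - ⅙*4 = 3 - ⅔ = 7/3)
u = 456 (u = 4*(37 - 1*(-77)) = 4*(37 + 77) = 4*114 = 456)
79*(u + z(4, -4)) = 79*(456 + 7/3) = 79*(1375/3) = 108625/3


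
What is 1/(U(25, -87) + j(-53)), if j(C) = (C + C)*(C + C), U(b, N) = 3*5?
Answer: 1/11251 ≈ 8.8881e-5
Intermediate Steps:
U(b, N) = 15
j(C) = 4*C**2 (j(C) = (2*C)*(2*C) = 4*C**2)
1/(U(25, -87) + j(-53)) = 1/(15 + 4*(-53)**2) = 1/(15 + 4*2809) = 1/(15 + 11236) = 1/11251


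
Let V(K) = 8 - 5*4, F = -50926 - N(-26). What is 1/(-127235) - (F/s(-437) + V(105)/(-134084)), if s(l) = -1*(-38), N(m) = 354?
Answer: 109355731424106/81035844265 ≈ 1349.5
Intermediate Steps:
s(l) = 38
F = -51280 (F = -50926 - 1*354 = -50926 - 354 = -51280)
V(K) = -12 (V(K) = 8 - 20 = -12)
1/(-127235) - (F/s(-437) + V(105)/(-134084)) = 1/(-127235) - (-51280/38 - 12/(-134084)) = -1/127235 - (-51280*1/38 - 12*(-1/134084)) = -1/127235 - (-25640/19 + 3/33521) = -1/127235 - 1*(-859478383/636899) = -1/127235 + 859478383/636899 = 109355731424106/81035844265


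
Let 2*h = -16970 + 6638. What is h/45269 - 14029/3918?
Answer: -93617027/25337706 ≈ -3.6948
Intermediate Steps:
h = -5166 (h = (-16970 + 6638)/2 = (1/2)*(-10332) = -5166)
h/45269 - 14029/3918 = -5166/45269 - 14029/3918 = -5166*1/45269 - 14029*1/3918 = -738/6467 - 14029/3918 = -93617027/25337706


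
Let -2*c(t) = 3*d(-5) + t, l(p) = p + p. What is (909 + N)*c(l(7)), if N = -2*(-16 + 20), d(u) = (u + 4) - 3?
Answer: -901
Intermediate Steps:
l(p) = 2*p
d(u) = 1 + u (d(u) = (4 + u) - 3 = 1 + u)
N = -8 (N = -2*4 = -8)
c(t) = 6 - t/2 (c(t) = -(3*(1 - 5) + t)/2 = -(3*(-4) + t)/2 = -(-12 + t)/2 = 6 - t/2)
(909 + N)*c(l(7)) = (909 - 8)*(6 - 7) = 901*(6 - ½*14) = 901*(6 - 7) = 901*(-1) = -901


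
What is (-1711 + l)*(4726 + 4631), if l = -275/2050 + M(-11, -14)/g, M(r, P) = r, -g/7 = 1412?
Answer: -6488390778015/405244 ≈ -1.6011e+7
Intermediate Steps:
g = -9884 (g = -7*1412 = -9884)
l = -53911/405244 (l = -275/2050 - 11/(-9884) = -275*1/2050 - 11*(-1/9884) = -11/82 + 11/9884 = -53911/405244 ≈ -0.13303)
(-1711 + l)*(4726 + 4631) = (-1711 - 53911/405244)*(4726 + 4631) = -693426395/405244*9357 = -6488390778015/405244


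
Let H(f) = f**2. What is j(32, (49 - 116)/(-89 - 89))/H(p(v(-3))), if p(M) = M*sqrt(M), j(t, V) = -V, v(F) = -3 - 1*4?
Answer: 67/61054 ≈ 0.0010974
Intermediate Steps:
v(F) = -7 (v(F) = -3 - 4 = -7)
p(M) = M**(3/2)
j(32, (49 - 116)/(-89 - 89))/H(p(v(-3))) = (-(49 - 116)/(-89 - 89))/(((-7)**(3/2))**2) = (-(-67)/(-178))/((-7*I*sqrt(7))**2) = -(-67)*(-1)/178/(-343) = -1*67/178*(-1/343) = -67/178*(-1/343) = 67/61054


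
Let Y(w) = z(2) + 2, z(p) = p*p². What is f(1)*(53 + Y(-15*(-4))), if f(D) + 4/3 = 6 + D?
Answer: 357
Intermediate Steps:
z(p) = p³
f(D) = 14/3 + D (f(D) = -4/3 + (6 + D) = 14/3 + D)
Y(w) = 10 (Y(w) = 2³ + 2 = 8 + 2 = 10)
f(1)*(53 + Y(-15*(-4))) = (14/3 + 1)*(53 + 10) = (17/3)*63 = 357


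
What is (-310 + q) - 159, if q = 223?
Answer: -246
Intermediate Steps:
(-310 + q) - 159 = (-310 + 223) - 159 = -87 - 159 = -246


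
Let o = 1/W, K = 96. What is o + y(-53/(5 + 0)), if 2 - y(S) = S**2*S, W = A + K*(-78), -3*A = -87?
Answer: 1112338168/932375 ≈ 1193.0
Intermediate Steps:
A = 29 (A = -1/3*(-87) = 29)
W = -7459 (W = 29 + 96*(-78) = 29 - 7488 = -7459)
o = -1/7459 (o = 1/(-7459) = -1/7459 ≈ -0.00013407)
y(S) = 2 - S**3 (y(S) = 2 - S**2*S = 2 - S**3)
o + y(-53/(5 + 0)) = -1/7459 + (2 - (-53/(5 + 0))**3) = -1/7459 + (2 - (-53/5)**3) = -1/7459 + (2 - 1*(-148877/125)) = -1/7459 + (2 + 148877/125) = -1/7459 + 149127/125 = 1112338168/932375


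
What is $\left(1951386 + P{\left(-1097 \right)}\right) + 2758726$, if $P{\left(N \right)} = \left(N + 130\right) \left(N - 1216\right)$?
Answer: $6946783$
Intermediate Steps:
$P{\left(N \right)} = \left(-1216 + N\right) \left(130 + N\right)$ ($P{\left(N \right)} = \left(130 + N\right) \left(-1216 + N\right) = \left(-1216 + N\right) \left(130 + N\right)$)
$\left(1951386 + P{\left(-1097 \right)}\right) + 2758726 = \left(1951386 - \left(-1033262 - 1203409\right)\right) + 2758726 = \left(1951386 + \left(-158080 + 1203409 + 1191342\right)\right) + 2758726 = \left(1951386 + 2236671\right) + 2758726 = 4188057 + 2758726 = 6946783$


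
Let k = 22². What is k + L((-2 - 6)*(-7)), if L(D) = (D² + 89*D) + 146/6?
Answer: 25885/3 ≈ 8628.3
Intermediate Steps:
k = 484
L(D) = 73/3 + D² + 89*D (L(D) = (D² + 89*D) + 146*(⅙) = (D² + 89*D) + 73/3 = 73/3 + D² + 89*D)
k + L((-2 - 6)*(-7)) = 484 + (73/3 + ((-2 - 6)*(-7))² + 89*((-2 - 6)*(-7))) = 484 + (73/3 + (-8*(-7))² + 89*(-8*(-7))) = 484 + (73/3 + 56² + 89*56) = 484 + (73/3 + 3136 + 4984) = 484 + 24433/3 = 25885/3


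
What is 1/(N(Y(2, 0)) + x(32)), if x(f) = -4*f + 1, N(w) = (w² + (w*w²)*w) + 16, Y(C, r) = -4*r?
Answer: -1/111 ≈ -0.0090090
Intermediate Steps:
N(w) = 16 + w² + w⁴ (N(w) = (w² + w³*w) + 16 = (w² + w⁴) + 16 = 16 + w² + w⁴)
x(f) = 1 - 4*f
1/(N(Y(2, 0)) + x(32)) = 1/((16 + (-4*0)² + (-4*0)⁴) + (1 - 4*32)) = 1/((16 + 0² + 0⁴) + (1 - 128)) = 1/((16 + 0 + 0) - 127) = 1/(16 - 127) = 1/(-111) = -1/111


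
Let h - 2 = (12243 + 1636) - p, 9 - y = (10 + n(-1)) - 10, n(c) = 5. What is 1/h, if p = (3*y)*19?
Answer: 1/13653 ≈ 7.3244e-5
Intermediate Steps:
y = 4 (y = 9 - ((10 + 5) - 10) = 9 - (15 - 10) = 9 - 1*5 = 9 - 5 = 4)
p = 228 (p = (3*4)*19 = 12*19 = 228)
h = 13653 (h = 2 + ((12243 + 1636) - 1*228) = 2 + (13879 - 228) = 2 + 13651 = 13653)
1/h = 1/13653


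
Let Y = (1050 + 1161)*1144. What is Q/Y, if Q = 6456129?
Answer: 2152043/843128 ≈ 2.5525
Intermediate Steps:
Y = 2529384 (Y = 2211*1144 = 2529384)
Q/Y = 6456129/2529384 = 6456129*(1/2529384) = 2152043/843128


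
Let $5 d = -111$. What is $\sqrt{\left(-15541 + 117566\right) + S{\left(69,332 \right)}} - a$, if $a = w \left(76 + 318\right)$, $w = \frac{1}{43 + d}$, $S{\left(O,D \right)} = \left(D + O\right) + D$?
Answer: $- \frac{985}{52} + \sqrt{102758} \approx 301.62$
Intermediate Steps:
$d = - \frac{111}{5}$ ($d = \frac{1}{5} \left(-111\right) = - \frac{111}{5} \approx -22.2$)
$S{\left(O,D \right)} = O + 2 D$
$w = \frac{5}{104}$ ($w = \frac{1}{43 - \frac{111}{5}} = \frac{1}{\frac{104}{5}} = \frac{5}{104} \approx 0.048077$)
$a = \frac{985}{52}$ ($a = \frac{5 \left(76 + 318\right)}{104} = \frac{5}{104} \cdot 394 = \frac{985}{52} \approx 18.942$)
$\sqrt{\left(-15541 + 117566\right) + S{\left(69,332 \right)}} - a = \sqrt{\left(-15541 + 117566\right) + \left(69 + 2 \cdot 332\right)} - \frac{985}{52} = \sqrt{102025 + \left(69 + 664\right)} - \frac{985}{52} = \sqrt{102025 + 733} - \frac{985}{52} = \sqrt{102758} - \frac{985}{52} = - \frac{985}{52} + \sqrt{102758}$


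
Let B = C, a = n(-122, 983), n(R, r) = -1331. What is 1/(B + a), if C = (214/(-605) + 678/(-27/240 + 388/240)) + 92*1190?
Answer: 218405/23718650691 ≈ 9.2082e-6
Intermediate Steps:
a = -1331
C = 24009347746/218405 (C = (214*(-1/605) + 678/(-27*1/240 + 388*(1/240))) + 109480 = (-214/605 + 678/(-9/80 + 97/60)) + 109480 = (-214/605 + 678/(361/240)) + 109480 = (-214/605 + 678*(240/361)) + 109480 = (-214/605 + 162720/361) + 109480 = 98368346/218405 + 109480 = 24009347746/218405 ≈ 1.0993e+5)
B = 24009347746/218405 ≈ 1.0993e+5
1/(B + a) = 1/(24009347746/218405 - 1331) = 1/(23718650691/218405) = 218405/23718650691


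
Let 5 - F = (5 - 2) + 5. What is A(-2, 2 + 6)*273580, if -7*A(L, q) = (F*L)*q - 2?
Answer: -12584680/7 ≈ -1.7978e+6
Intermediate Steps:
F = -3 (F = 5 - ((5 - 2) + 5) = 5 - (3 + 5) = 5 - 1*8 = 5 - 8 = -3)
A(L, q) = 2/7 + 3*L*q/7 (A(L, q) = -((-3*L)*q - 2)/7 = -(-3*L*q - 2)/7 = -(-2 - 3*L*q)/7 = 2/7 + 3*L*q/7)
A(-2, 2 + 6)*273580 = (2/7 + (3/7)*(-2)*(2 + 6))*273580 = (2/7 + (3/7)*(-2)*8)*273580 = (2/7 - 48/7)*273580 = -46/7*273580 = -12584680/7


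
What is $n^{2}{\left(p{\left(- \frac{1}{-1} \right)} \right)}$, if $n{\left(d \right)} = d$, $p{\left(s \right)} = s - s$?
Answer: $0$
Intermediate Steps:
$p{\left(s \right)} = 0$
$n^{2}{\left(p{\left(- \frac{1}{-1} \right)} \right)} = 0^{2} = 0$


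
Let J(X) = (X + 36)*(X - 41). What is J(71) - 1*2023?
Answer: 1187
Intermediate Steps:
J(X) = (-41 + X)*(36 + X) (J(X) = (36 + X)*(-41 + X) = (-41 + X)*(36 + X))
J(71) - 1*2023 = (-1476 + 71² - 5*71) - 1*2023 = (-1476 + 5041 - 355) - 2023 = 3210 - 2023 = 1187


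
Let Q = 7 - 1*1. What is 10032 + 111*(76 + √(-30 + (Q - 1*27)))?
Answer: 18468 + 111*I*√51 ≈ 18468.0 + 792.7*I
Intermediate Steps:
Q = 6 (Q = 7 - 1 = 6)
10032 + 111*(76 + √(-30 + (Q - 1*27))) = 10032 + 111*(76 + √(-30 + (6 - 1*27))) = 10032 + 111*(76 + √(-30 + (6 - 27))) = 10032 + 111*(76 + √(-30 - 21)) = 10032 + 111*(76 + √(-51)) = 10032 + 111*(76 + I*√51) = 10032 + (8436 + 111*I*√51) = 18468 + 111*I*√51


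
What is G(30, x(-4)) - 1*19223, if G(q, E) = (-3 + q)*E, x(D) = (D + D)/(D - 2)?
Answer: -19187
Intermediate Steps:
x(D) = 2*D/(-2 + D) (x(D) = (2*D)/(-2 + D) = 2*D/(-2 + D))
G(q, E) = E*(-3 + q)
G(30, x(-4)) - 1*19223 = (2*(-4)/(-2 - 4))*(-3 + 30) - 1*19223 = (2*(-4)/(-6))*27 - 19223 = (2*(-4)*(-⅙))*27 - 19223 = (4/3)*27 - 19223 = 36 - 19223 = -19187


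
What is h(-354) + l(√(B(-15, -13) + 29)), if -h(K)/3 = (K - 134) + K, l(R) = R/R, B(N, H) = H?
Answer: 2527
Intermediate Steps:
l(R) = 1
h(K) = 402 - 6*K (h(K) = -3*((K - 134) + K) = -3*((-134 + K) + K) = -3*(-134 + 2*K) = 402 - 6*K)
h(-354) + l(√(B(-15, -13) + 29)) = (402 - 6*(-354)) + 1 = (402 + 2124) + 1 = 2526 + 1 = 2527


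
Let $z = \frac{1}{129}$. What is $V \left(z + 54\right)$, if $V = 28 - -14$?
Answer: $\frac{97538}{43} \approx 2268.3$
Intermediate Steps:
$z = \frac{1}{129} \approx 0.0077519$
$V = 42$ ($V = 28 + 14 = 42$)
$V \left(z + 54\right) = 42 \left(\frac{1}{129} + 54\right) = 42 \cdot \frac{6967}{129} = \frac{97538}{43}$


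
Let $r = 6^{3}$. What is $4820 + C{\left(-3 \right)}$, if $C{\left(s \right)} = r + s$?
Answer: $5033$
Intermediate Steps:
$r = 216$
$C{\left(s \right)} = 216 + s$
$4820 + C{\left(-3 \right)} = 4820 + \left(216 - 3\right) = 4820 + 213 = 5033$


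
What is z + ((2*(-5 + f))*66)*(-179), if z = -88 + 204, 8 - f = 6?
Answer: 71000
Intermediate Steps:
f = 2 (f = 8 - 1*6 = 8 - 6 = 2)
z = 116
z + ((2*(-5 + f))*66)*(-179) = 116 + ((2*(-5 + 2))*66)*(-179) = 116 + ((2*(-3))*66)*(-179) = 116 - 6*66*(-179) = 116 - 396*(-179) = 116 + 70884 = 71000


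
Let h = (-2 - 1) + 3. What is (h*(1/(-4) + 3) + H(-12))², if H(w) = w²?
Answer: 20736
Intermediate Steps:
h = 0 (h = -3 + 3 = 0)
(h*(1/(-4) + 3) + H(-12))² = (0*(1/(-4) + 3) + (-12)²)² = (0*(-¼ + 3) + 144)² = (0*(11/4) + 144)² = (0 + 144)² = 144² = 20736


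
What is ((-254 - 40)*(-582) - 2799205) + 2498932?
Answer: -129165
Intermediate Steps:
((-254 - 40)*(-582) - 2799205) + 2498932 = (-294*(-582) - 2799205) + 2498932 = (171108 - 2799205) + 2498932 = -2628097 + 2498932 = -129165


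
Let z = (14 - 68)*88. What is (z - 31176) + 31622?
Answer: -4306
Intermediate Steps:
z = -4752 (z = -54*88 = -4752)
(z - 31176) + 31622 = (-4752 - 31176) + 31622 = -35928 + 31622 = -4306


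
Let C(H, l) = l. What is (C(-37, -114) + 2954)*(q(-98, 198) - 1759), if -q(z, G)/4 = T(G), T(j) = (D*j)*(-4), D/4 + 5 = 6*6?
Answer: 1110647320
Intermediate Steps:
D = 124 (D = -20 + 4*(6*6) = -20 + 4*36 = -20 + 144 = 124)
T(j) = -496*j (T(j) = (124*j)*(-4) = -496*j)
q(z, G) = 1984*G (q(z, G) = -(-1984)*G = 1984*G)
(C(-37, -114) + 2954)*(q(-98, 198) - 1759) = (-114 + 2954)*(1984*198 - 1759) = 2840*(392832 - 1759) = 2840*391073 = 1110647320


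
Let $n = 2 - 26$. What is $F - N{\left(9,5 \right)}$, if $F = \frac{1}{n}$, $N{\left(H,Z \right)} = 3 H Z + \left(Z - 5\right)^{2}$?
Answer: $- \frac{3241}{24} \approx -135.04$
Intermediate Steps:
$n = -24$
$N{\left(H,Z \right)} = \left(-5 + Z\right)^{2} + 3 H Z$ ($N{\left(H,Z \right)} = 3 H Z + \left(-5 + Z\right)^{2} = \left(-5 + Z\right)^{2} + 3 H Z$)
$F = - \frac{1}{24}$ ($F = \frac{1}{-24} = - \frac{1}{24} \approx -0.041667$)
$F - N{\left(9,5 \right)} = - \frac{1}{24} - \left(\left(-5 + 5\right)^{2} + 3 \cdot 9 \cdot 5\right) = - \frac{1}{24} - \left(0^{2} + 135\right) = - \frac{1}{24} - \left(0 + 135\right) = - \frac{1}{24} - 135 = - \frac{3241}{24}$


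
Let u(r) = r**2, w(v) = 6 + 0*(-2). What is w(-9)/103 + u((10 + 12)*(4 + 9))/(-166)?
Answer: -4211996/8549 ≈ -492.69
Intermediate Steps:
w(v) = 6 (w(v) = 6 + 0 = 6)
w(-9)/103 + u((10 + 12)*(4 + 9))/(-166) = 6/103 + ((10 + 12)*(4 + 9))**2/(-166) = 6*(1/103) + (22*13)**2*(-1/166) = 6/103 + 286**2*(-1/166) = 6/103 + 81796*(-1/166) = 6/103 - 40898/83 = -4211996/8549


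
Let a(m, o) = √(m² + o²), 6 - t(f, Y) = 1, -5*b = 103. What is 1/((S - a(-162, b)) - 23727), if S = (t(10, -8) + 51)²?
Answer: -514775/10599065316 + 5*√666709/10599065316 ≈ -4.8183e-5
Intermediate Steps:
b = -103/5 (b = -⅕*103 = -103/5 ≈ -20.600)
t(f, Y) = 5 (t(f, Y) = 6 - 1*1 = 6 - 1 = 5)
S = 3136 (S = (5 + 51)² = 56² = 3136)
1/((S - a(-162, b)) - 23727) = 1/((3136 - √((-162)² + (-103/5)²)) - 23727) = 1/((3136 - √(26244 + 10609/25)) - 23727) = 1/((3136 - √(666709/25)) - 23727) = 1/((3136 - √666709/5) - 23727) = 1/(-20591 - √666709/5)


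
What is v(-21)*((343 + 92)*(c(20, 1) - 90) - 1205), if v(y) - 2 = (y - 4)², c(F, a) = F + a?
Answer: -19574940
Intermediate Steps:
v(y) = 2 + (-4 + y)² (v(y) = 2 + (y - 4)² = 2 + (-4 + y)²)
v(-21)*((343 + 92)*(c(20, 1) - 90) - 1205) = (2 + (-4 - 21)²)*((343 + 92)*((20 + 1) - 90) - 1205) = (2 + (-25)²)*(435*(21 - 90) - 1205) = (2 + 625)*(435*(-69) - 1205) = 627*(-30015 - 1205) = 627*(-31220) = -19574940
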